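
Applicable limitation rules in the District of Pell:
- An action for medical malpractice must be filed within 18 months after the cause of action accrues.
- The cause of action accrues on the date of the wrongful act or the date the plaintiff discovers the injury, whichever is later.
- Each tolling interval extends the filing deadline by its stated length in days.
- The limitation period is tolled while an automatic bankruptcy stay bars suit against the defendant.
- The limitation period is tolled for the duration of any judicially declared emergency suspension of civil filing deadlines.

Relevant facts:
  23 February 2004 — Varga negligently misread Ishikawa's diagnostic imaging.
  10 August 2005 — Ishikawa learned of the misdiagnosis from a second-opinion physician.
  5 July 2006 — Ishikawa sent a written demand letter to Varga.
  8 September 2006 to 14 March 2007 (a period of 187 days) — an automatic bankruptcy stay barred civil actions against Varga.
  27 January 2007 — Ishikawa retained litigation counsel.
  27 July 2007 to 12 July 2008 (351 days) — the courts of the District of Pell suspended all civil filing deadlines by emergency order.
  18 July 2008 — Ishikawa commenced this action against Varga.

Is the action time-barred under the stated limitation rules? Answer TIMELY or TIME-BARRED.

The claim accrued on 10 August 2005 — the later of the 23 February 2004 act and the 10 August 2005 discovery.
Adding the 18 months base period to 10 August 2005 gives a deadline of 10 February 2007, before any tolling.
The period was tolled for 187 days by the automatic bankruptcy stay (8 September 2006 to 14 March 2007), pushing the deadline to 16 August 2007.
The period was tolled for 351 days by the emergency suspension of filing deadlines (27 July 2007 to 12 July 2008), pushing the deadline to 1 August 2008.
None of the other events listed affects the running of the period under the stated rules.
The 18 July 2008 filing precedes the 1 August 2008 deadline; the claim is timely.

TIMELY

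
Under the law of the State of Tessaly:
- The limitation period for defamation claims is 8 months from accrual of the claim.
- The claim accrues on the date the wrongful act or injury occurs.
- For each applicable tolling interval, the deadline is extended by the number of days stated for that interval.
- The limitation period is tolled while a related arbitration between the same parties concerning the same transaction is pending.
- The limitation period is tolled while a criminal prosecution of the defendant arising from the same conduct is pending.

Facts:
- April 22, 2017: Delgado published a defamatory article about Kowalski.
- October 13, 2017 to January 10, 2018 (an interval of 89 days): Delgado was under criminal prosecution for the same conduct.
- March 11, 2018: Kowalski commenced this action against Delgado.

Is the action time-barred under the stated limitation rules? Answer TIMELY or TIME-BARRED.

TIMELY

The claim accrued on April 22, 2017, when the wrongful act occurred.
The untolled deadline — 8 months after April 22, 2017 — is December 22, 2017.
The pending criminal prosecution from October 13, 2017 to January 10, 2018 tolled the period for 89 days, extending the deadline to March 21, 2018.
The March 11, 2018 filing precedes the March 21, 2018 deadline; the claim is timely.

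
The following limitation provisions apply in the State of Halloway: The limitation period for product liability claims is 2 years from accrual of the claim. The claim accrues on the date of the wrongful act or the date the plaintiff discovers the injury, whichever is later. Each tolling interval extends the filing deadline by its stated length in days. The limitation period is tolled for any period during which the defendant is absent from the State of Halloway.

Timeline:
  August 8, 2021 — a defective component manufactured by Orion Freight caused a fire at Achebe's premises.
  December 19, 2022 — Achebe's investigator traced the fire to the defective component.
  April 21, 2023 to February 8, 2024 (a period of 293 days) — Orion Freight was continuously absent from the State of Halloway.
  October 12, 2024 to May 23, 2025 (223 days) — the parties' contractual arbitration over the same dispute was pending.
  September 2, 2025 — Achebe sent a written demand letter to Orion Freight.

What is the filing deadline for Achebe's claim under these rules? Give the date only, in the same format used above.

October 8, 2025

Because discovery on December 19, 2022 post-dates the August 8, 2021 act, accrual under the later-of rule falls on December 19, 2022.
2 years from December 19, 2022 is December 19, 2024.
The defendant's absence from the jurisdiction from April 21, 2023 to February 8, 2024 tolled the period for 293 days, extending the deadline to October 8, 2025.
No stated provision tolls the period for a pending arbitration, so the interval from October 12, 2024 to May 23, 2025 has no effect on the deadline.
None of the other events listed affects the running of the period under the stated rules.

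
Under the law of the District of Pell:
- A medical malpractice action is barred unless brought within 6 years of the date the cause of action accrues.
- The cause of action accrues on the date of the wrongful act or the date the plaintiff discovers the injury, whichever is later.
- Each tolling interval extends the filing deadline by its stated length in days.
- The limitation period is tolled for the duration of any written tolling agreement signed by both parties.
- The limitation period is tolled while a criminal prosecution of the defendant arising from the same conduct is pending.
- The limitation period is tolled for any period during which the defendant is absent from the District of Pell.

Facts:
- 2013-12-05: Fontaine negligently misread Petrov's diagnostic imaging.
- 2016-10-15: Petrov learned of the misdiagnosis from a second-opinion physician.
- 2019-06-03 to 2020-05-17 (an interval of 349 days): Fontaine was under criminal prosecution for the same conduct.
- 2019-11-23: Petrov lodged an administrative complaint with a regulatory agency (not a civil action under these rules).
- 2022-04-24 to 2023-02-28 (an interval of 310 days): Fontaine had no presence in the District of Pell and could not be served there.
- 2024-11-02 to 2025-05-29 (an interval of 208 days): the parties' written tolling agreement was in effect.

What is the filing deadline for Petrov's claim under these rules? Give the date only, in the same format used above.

Because discovery on 2016-10-15 post-dates the 2013-12-05 act, accrual under the later-of rule falls on 2016-10-15.
Adding the 6 years base period to 2016-10-15 gives a deadline of 2022-10-15, before any tolling.
The period was tolled for 349 days by the pending criminal prosecution (2019-06-03 to 2020-05-17), pushing the deadline to 2023-09-29.
Because the defendant's absence from the jurisdiction ran from 2022-04-24 to 2023-02-28, the deadline is extended by 310 days to 2024-08-04.
The written tolling agreement starting 2024-11-02 came too late — the period had run on 2024-08-04 — and so does not extend the deadline.
None of the other events listed affects the running of the period under the stated rules.

2024-08-04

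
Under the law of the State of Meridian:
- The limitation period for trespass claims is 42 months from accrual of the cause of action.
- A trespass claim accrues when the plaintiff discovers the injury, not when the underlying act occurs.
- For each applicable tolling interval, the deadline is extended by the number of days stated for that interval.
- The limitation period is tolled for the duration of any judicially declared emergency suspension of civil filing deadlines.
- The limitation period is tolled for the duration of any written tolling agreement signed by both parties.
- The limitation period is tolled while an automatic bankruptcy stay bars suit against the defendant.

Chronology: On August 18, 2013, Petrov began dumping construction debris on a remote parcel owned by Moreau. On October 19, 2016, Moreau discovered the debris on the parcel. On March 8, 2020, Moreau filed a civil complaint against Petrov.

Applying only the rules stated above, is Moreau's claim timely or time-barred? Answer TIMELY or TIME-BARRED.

TIMELY

Accrual is tied to discovery, so the period began on October 19, 2016 rather than on August 18, 2013 when the act occurred.
Adding the 42 months base period to October 19, 2016 gives a deadline of April 19, 2020, before any tolling.
Filing on March 8, 2020 beat the April 19, 2020 deadline — the action is timely.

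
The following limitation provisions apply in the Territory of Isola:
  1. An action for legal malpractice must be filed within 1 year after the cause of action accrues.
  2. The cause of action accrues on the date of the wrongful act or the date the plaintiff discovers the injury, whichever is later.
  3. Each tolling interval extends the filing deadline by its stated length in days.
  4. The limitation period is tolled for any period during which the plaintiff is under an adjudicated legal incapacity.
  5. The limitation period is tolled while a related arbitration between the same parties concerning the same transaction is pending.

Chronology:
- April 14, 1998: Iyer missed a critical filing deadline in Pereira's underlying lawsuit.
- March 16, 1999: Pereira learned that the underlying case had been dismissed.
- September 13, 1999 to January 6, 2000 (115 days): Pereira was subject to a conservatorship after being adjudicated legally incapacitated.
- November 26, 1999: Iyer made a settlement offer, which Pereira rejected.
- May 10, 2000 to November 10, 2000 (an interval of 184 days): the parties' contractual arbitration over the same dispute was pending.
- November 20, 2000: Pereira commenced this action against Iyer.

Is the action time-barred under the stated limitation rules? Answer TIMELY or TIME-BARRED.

TIMELY

The claim accrued on March 16, 1999 — the later of the April 14, 1998 act and the March 16, 1999 discovery.
1 year from March 16, 1999 is March 16, 2000.
Because the plaintiff's legal incapacity ran from September 13, 1999 to January 6, 2000, the deadline is extended by 115 days to July 9, 2000.
The pending related arbitration from May 10, 2000 to November 10, 2000 tolled the period for 184 days, extending the deadline to January 9, 2001.
None of the other events listed affects the running of the period under the stated rules.
Pereira filed on November 20, 2000, before the January 9, 2001 deadline, so the action is timely.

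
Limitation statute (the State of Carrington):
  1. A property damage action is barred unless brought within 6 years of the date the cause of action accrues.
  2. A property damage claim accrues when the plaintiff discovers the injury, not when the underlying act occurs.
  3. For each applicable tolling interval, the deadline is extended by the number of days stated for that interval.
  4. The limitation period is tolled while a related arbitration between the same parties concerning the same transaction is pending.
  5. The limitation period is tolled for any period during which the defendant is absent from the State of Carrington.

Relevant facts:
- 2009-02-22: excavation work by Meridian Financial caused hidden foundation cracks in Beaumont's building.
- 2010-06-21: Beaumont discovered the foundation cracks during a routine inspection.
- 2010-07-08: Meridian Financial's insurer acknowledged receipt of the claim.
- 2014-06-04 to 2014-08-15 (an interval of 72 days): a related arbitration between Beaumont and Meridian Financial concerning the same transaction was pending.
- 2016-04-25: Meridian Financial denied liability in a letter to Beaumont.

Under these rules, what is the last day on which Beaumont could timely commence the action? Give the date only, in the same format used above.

The claim did not accrue until Beaumont discovered the injury on 2010-06-21; the 2009-02-22 act date does not start the clock under the stated rule.
The untolled deadline — 6 years after 2010-06-21 — is 2016-06-21.
Because the pending related arbitration ran from 2014-06-04 to 2014-08-15, the deadline is extended by 72 days to 2016-09-01.
The other events in the timeline have no effect on the limitation period under the stated rules.

2016-09-01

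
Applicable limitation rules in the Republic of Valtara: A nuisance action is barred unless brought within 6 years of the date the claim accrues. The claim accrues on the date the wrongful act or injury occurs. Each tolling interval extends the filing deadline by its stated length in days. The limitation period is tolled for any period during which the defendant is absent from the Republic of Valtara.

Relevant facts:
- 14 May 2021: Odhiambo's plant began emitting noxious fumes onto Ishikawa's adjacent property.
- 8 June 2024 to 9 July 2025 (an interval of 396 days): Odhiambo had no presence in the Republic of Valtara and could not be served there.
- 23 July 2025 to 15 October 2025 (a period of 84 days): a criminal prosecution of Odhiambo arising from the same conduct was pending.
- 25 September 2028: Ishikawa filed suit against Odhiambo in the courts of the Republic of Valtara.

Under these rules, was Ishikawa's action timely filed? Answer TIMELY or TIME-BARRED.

The limitation period began to run on 14 May 2021.
6 years from 14 May 2021 is 14 May 2027.
The defendant's absence from the jurisdiction from 8 June 2024 to 9 July 2025 tolled the period for 396 days, extending the deadline to 13 June 2028.
Although a criminal prosecution ran from 23 July 2025 to 15 October 2025, the stated rules do not make that a tolling event, so it is disregarded.
Filing on 25 September 2028 missed the 13 June 2028 deadline — the action is time-barred.

TIME-BARRED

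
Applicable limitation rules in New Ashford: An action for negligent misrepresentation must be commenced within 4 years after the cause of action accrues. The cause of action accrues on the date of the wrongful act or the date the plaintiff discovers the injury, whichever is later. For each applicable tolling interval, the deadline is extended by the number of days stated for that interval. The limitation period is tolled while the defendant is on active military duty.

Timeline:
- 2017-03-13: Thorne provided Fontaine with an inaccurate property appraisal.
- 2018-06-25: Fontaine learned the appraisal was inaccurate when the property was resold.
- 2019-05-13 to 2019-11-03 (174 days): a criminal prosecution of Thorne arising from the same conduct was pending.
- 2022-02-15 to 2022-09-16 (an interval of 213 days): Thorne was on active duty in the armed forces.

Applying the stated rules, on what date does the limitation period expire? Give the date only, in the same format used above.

Because discovery on 2018-06-25 post-dates the 2017-03-13 act, accrual under the later-of rule falls on 2018-06-25.
4 years from 2018-06-25 is 2022-06-25.
Because the defendant's active military service ran from 2022-02-15 to 2022-09-16, the deadline is extended by 213 days to 2023-01-24.
The pending criminal prosecution from 2019-05-13 to 2019-11-03 does not toll the period, because no stated rule makes a criminal prosecution a tolling event.

2023-01-24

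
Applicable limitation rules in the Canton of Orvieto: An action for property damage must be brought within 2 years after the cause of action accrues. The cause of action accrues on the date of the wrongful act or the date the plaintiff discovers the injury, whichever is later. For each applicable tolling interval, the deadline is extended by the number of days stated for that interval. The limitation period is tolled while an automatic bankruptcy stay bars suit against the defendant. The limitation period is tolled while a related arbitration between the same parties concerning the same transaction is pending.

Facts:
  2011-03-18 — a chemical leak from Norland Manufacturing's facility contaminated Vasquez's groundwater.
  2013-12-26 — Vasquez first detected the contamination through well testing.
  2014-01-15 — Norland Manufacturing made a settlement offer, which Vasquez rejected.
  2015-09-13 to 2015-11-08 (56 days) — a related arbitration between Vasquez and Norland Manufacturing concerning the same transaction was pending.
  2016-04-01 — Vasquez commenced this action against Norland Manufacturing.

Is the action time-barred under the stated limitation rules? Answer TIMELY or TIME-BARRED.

TIME-BARRED

The claim accrued on 2013-12-26 — the later of the 2011-03-18 act and the 2013-12-26 discovery.
Adding the 2 years base period to 2013-12-26 gives a deadline of 2015-12-26, before any tolling.
Because the pending related arbitration ran from 2015-09-13 to 2015-11-08, the deadline is extended by 56 days to 2016-02-20.
None of the other events listed affects the running of the period under the stated rules.
Vasquez filed on 2016-04-01, after the 2016-02-20 deadline, so the action is time-barred.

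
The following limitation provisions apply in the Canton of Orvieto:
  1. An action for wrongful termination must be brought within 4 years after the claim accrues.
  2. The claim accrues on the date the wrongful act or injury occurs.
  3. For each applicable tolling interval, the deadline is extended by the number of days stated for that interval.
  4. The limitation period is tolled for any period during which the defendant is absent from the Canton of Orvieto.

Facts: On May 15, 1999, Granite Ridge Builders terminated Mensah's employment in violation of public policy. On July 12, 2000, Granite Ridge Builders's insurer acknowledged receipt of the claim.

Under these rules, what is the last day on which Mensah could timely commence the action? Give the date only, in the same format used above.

The claim accrued on May 15, 1999, when the wrongful act occurred.
Adding the 4 years base period to May 15, 1999 gives a deadline of May 15, 2003, before any tolling.
The other events in the timeline have no effect on the limitation period under the stated rules.

May 15, 2003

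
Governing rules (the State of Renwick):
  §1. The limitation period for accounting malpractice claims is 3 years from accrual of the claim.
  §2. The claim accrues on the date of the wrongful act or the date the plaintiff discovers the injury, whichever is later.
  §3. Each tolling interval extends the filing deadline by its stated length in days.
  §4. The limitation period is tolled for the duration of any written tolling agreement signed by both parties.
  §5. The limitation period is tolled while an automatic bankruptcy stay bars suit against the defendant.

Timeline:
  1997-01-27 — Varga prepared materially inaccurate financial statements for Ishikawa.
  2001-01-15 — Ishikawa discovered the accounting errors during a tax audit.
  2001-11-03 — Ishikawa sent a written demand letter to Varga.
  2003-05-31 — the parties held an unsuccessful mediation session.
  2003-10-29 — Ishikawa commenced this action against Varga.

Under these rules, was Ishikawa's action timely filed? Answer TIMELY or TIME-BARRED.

Because discovery on 2001-01-15 post-dates the 1997-01-27 act, accrual under the later-of rule falls on 2001-01-15.
Adding the 3 years base period to 2001-01-15 gives a deadline of 2004-01-15, before any tolling.
The other events in the timeline have no effect on the limitation period under the stated rules.
Ishikawa filed on 2003-10-29, before the 2004-01-15 deadline, so the action is timely.

TIMELY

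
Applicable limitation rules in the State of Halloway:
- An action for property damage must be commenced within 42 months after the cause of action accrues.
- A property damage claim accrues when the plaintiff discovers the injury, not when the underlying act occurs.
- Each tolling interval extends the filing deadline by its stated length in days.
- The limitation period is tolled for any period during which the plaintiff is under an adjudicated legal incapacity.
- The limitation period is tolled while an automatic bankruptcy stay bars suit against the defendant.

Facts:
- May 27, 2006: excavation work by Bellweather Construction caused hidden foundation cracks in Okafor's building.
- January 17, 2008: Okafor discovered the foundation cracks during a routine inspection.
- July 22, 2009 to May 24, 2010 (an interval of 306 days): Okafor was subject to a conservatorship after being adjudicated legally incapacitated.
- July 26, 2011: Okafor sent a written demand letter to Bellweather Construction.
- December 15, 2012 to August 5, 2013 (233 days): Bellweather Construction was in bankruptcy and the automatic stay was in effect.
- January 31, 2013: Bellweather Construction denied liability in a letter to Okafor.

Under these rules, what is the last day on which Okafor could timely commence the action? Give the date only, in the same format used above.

May 18, 2012

Accrual is tied to discovery, so the period began on January 17, 2008 rather than on May 27, 2006 when the act occurred.
Adding the 42 months base period to January 17, 2008 gives a deadline of July 17, 2011, before any tolling.
Because the plaintiff's legal incapacity ran from July 22, 2009 to May 24, 2010, the deadline is extended by 306 days to May 18, 2012.
By the time the automatic bankruptcy stay began on December 15, 2012, the limitation period had already expired on May 18, 2012; that interval cannot revive it.
Nothing else in the chronology tolls or restarts the period.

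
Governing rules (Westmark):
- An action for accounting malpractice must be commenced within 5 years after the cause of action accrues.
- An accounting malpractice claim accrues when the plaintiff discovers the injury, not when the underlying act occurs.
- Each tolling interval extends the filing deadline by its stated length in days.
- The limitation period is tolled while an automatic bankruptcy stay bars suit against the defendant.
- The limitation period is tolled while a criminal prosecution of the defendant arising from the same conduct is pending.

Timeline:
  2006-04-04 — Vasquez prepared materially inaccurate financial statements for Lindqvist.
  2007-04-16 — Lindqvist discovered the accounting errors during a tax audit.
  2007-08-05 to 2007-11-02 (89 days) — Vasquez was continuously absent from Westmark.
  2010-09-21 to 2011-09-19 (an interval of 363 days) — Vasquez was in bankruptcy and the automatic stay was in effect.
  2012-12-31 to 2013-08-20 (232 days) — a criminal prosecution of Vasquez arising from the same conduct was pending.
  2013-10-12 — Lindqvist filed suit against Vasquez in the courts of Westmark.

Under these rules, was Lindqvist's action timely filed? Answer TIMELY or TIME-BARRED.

TIMELY

The claim did not accrue until Lindqvist discovered the injury on 2007-04-16; the 2006-04-04 act date does not start the clock under the stated rule.
5 years from 2007-04-16 is 2012-04-16.
The automatic bankruptcy stay from 2010-09-21 to 2011-09-19 tolled the period for 363 days, extending the deadline to 2013-04-14.
Because the pending criminal prosecution ran from 2012-12-31 to 2013-08-20, the deadline is extended by 232 days to 2013-12-02.
No stated provision tolls the period for the defendant's absence, so the interval from 2007-08-05 to 2007-11-02 has no effect on the deadline.
Lindqvist filed on 2013-10-12, before the 2013-12-02 deadline, so the action is timely.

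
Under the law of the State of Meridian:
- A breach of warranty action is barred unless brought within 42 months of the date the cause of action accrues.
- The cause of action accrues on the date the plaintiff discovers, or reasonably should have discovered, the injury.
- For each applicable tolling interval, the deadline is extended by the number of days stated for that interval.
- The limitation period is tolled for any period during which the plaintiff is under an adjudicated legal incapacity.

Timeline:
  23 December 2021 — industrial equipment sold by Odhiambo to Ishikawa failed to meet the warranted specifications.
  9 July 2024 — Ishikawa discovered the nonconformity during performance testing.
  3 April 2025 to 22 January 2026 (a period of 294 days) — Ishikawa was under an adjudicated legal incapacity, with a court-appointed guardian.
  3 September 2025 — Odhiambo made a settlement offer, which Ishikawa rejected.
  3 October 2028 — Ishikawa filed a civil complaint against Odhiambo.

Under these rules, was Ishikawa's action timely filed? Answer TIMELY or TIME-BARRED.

TIMELY

Accrual is tied to discovery, so the period began on 9 July 2024 rather than on 23 December 2021 when the act occurred.
The untolled deadline — 42 months after 9 July 2024 — is 9 January 2028.
Because the plaintiff's legal incapacity ran from 3 April 2025 to 22 January 2026, the deadline is extended by 294 days to 29 October 2028.
None of the other events listed affects the running of the period under the stated rules.
Filing on 3 October 2028 beat the 29 October 2028 deadline — the action is timely.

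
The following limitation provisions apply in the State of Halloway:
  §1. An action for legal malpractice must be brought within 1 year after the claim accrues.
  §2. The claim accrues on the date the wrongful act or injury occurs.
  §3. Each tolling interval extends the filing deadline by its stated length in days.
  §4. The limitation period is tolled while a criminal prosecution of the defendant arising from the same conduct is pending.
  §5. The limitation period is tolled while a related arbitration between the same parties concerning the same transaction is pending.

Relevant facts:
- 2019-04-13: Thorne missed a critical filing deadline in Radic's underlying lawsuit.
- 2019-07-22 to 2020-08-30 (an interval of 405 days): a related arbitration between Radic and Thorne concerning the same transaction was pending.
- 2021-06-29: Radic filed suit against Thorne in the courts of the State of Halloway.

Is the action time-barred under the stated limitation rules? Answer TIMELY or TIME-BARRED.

The claim accrued on 2019-04-13, when the wrongful act occurred.
1 year from 2019-04-13 is 2020-04-13.
The period was tolled for 405 days by the pending related arbitration (2019-07-22 to 2020-08-30), pushing the deadline to 2021-05-23.
Filing on 2021-06-29 missed the 2021-05-23 deadline — the action is time-barred.

TIME-BARRED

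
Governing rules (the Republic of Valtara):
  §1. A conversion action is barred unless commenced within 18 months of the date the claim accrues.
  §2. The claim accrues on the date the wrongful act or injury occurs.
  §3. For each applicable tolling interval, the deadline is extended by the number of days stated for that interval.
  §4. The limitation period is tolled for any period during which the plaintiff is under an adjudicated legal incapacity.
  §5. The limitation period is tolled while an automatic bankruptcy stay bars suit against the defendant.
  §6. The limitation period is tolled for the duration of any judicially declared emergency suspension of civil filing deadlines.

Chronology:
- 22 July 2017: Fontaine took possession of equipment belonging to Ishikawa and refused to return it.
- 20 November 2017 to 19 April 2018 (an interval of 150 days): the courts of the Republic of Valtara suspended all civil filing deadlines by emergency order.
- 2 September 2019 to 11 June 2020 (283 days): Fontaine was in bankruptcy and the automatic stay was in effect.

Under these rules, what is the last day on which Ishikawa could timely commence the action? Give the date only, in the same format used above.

The claim accrued on 22 July 2017, the date of the act.
The untolled deadline — 18 months after 22 July 2017 — is 22 January 2019.
The emergency suspension of filing deadlines from 20 November 2017 to 19 April 2018 tolled the period for 150 days, extending the deadline to 21 June 2019.
The automatic bankruptcy stay starting 2 September 2019 came too late — the period had run on 21 June 2019 — and so does not extend the deadline.

21 June 2019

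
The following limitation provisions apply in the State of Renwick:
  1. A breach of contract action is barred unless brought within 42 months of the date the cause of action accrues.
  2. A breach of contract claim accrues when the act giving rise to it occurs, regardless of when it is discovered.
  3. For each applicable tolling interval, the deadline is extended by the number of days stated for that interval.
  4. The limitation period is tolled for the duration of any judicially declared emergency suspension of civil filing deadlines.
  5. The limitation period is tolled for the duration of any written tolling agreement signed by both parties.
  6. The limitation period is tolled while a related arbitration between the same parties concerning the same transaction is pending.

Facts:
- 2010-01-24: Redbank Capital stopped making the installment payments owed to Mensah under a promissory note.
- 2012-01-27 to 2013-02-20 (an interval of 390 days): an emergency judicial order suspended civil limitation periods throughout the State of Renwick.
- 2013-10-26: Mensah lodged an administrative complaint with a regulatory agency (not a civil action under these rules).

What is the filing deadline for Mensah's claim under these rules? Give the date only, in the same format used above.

The cause of action accrued on 2010-01-24, the date of the act.
42 months from 2010-01-24 is 2013-07-24.
The period was tolled for 390 days by the emergency suspension of filing deadlines (2012-01-27 to 2013-02-20), pushing the deadline to 2014-08-18.
The other events in the timeline have no effect on the limitation period under the stated rules.

2014-08-18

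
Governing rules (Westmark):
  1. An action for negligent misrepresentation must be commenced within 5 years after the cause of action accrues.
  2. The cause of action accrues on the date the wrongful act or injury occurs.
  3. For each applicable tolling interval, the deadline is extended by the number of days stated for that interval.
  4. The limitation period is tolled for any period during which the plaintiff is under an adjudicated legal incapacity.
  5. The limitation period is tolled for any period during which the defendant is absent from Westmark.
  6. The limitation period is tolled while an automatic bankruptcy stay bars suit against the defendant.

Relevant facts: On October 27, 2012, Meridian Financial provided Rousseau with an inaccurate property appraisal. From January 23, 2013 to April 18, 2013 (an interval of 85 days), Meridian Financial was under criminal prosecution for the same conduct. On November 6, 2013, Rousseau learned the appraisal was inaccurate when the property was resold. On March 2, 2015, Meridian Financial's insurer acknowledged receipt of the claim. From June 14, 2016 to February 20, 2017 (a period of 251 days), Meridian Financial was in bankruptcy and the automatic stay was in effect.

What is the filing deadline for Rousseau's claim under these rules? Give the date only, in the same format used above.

July 5, 2018

Accrual is governed by the date of the act, so the period began to run on October 27, 2012; the later discovery on November 6, 2013 is irrelevant under the stated rule.
5 years from October 27, 2012 is October 27, 2017.
The automatic bankruptcy stay from June 14, 2016 to February 20, 2017 tolled the period for 251 days, extending the deadline to July 5, 2018.
The pending criminal prosecution from January 23, 2013 to April 18, 2013 does not toll the period, because no stated rule makes a criminal prosecution a tolling event.
None of the other events listed affects the running of the period under the stated rules.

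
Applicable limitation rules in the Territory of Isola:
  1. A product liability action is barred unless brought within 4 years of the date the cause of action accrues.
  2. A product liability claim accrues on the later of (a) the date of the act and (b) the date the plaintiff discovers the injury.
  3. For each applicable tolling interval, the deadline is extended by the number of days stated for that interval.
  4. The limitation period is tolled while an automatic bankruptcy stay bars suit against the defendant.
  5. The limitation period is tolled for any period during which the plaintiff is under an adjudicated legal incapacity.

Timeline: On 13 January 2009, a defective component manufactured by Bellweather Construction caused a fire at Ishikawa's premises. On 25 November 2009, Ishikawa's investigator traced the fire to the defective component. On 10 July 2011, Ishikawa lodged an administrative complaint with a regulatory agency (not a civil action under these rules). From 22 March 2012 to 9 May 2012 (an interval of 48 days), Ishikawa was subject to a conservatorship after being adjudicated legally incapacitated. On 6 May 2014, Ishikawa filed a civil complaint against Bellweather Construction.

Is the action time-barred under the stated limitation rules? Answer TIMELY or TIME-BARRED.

TIME-BARRED

Because discovery on 25 November 2009 post-dates the 13 January 2009 act, accrual under the later-of rule falls on 25 November 2009.
4 years from 25 November 2009 is 25 November 2013.
The plaintiff's legal incapacity from 22 March 2012 to 9 May 2012 tolled the period for 48 days, extending the deadline to 12 January 2014.
The other events in the timeline have no effect on the limitation period under the stated rules.
The 6 May 2014 filing falls after the 12 January 2014 deadline; the claim is time-barred.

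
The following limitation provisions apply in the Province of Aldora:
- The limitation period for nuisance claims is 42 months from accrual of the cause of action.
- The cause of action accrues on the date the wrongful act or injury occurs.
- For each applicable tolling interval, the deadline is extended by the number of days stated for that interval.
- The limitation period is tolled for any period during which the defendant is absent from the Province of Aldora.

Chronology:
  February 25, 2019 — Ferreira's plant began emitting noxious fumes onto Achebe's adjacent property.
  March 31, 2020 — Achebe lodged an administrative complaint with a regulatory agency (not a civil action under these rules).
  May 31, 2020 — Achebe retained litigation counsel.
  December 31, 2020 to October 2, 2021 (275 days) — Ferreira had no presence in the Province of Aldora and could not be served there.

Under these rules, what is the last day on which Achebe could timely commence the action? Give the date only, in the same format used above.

May 27, 2023

The claim accrued on February 25, 2019, when the wrongful act occurred.
The untolled deadline — 42 months after February 25, 2019 — is August 25, 2022.
The defendant's absence from the jurisdiction from December 31, 2020 to October 2, 2021 tolled the period for 275 days, extending the deadline to May 27, 2023.
Nothing else in the chronology tolls or restarts the period.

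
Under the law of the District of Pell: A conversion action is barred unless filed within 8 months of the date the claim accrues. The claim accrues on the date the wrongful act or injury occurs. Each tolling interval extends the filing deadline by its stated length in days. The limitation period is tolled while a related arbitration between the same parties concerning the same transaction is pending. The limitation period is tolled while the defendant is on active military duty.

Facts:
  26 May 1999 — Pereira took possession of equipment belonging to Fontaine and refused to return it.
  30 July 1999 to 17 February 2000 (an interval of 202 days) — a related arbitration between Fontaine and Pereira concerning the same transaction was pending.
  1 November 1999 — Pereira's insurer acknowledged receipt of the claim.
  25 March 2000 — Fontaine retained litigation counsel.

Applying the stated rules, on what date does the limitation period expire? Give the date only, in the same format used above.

15 August 2000

The limitation period began to run on 26 May 1999.
The untolled deadline — 8 months after 26 May 1999 — is 26 January 2000.
Because the pending related arbitration ran from 30 July 1999 to 17 February 2000, the deadline is extended by 202 days to 15 August 2000.
Nothing else in the chronology tolls or restarts the period.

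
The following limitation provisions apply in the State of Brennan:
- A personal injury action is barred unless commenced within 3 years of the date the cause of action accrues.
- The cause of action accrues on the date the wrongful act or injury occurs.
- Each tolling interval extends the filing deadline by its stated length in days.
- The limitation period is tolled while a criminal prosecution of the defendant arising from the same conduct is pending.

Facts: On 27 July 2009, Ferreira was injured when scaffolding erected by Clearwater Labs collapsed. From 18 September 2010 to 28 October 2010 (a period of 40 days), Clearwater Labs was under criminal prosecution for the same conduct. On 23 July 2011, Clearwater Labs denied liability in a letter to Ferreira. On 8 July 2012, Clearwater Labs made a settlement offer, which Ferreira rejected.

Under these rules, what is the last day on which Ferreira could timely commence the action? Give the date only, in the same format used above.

5 September 2012

The cause of action accrued on 27 July 2009, the date of the act.
3 years from 27 July 2009 is 27 July 2012.
Because the pending criminal prosecution ran from 18 September 2010 to 28 October 2010, the deadline is extended by 40 days to 5 September 2012.
The other events in the timeline have no effect on the limitation period under the stated rules.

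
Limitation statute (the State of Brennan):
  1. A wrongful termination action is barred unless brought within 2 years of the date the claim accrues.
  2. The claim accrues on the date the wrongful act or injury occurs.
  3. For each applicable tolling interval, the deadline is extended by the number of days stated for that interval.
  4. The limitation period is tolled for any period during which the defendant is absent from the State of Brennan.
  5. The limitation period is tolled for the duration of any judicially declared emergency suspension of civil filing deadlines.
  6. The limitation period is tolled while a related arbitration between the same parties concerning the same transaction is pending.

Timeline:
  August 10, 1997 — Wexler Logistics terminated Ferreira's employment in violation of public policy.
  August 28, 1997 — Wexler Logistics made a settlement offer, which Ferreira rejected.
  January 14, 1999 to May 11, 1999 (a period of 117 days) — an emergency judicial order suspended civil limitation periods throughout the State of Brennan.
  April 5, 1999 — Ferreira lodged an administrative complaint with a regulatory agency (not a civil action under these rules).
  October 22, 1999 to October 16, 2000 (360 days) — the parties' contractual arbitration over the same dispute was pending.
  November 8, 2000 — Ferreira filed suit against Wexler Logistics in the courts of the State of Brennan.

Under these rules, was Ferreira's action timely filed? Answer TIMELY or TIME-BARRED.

TIMELY

The limitation period began to run on August 10, 1997.
Adding the 2 years base period to August 10, 1997 gives a deadline of August 10, 1999, before any tolling.
The emergency suspension of filing deadlines from January 14, 1999 to May 11, 1999 tolled the period for 117 days, extending the deadline to December 5, 1999.
The pending related arbitration from October 22, 1999 to October 16, 2000 tolled the period for 360 days, extending the deadline to November 29, 2000.
The other events in the timeline have no effect on the limitation period under the stated rules.
Ferreira filed on November 8, 2000, before the November 29, 2000 deadline, so the action is timely.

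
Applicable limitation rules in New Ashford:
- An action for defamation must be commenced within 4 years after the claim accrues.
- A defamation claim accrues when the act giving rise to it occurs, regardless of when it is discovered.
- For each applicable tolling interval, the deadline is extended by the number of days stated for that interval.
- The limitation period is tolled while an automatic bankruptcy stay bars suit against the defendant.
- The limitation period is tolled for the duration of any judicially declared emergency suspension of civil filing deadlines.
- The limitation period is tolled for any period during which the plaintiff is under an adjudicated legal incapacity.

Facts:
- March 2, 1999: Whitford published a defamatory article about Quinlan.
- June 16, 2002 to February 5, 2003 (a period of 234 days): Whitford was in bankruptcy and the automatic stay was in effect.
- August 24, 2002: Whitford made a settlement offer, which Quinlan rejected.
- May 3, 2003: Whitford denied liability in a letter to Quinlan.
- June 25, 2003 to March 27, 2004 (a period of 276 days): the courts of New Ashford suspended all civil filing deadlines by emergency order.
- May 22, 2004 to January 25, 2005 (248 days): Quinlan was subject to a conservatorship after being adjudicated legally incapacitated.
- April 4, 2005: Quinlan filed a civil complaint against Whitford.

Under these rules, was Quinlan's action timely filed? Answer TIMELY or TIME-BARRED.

The claim accrued on March 2, 1999, the date of the act.
Adding the 4 years base period to March 2, 1999 gives a deadline of March 2, 2003, before any tolling.
Because the automatic bankruptcy stay ran from June 16, 2002 to February 5, 2003, the deadline is extended by 234 days to October 22, 2003.
The emergency suspension of filing deadlines from June 25, 2003 to March 27, 2004 tolled the period for 276 days, extending the deadline to July 24, 2004.
Because the plaintiff's legal incapacity ran from May 22, 2004 to January 25, 2005, the deadline is extended by 248 days to March 29, 2005.
The other events in the timeline have no effect on the limitation period under the stated rules.
Quinlan filed on April 4, 2005, after the March 29, 2005 deadline, so the action is time-barred.

TIME-BARRED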